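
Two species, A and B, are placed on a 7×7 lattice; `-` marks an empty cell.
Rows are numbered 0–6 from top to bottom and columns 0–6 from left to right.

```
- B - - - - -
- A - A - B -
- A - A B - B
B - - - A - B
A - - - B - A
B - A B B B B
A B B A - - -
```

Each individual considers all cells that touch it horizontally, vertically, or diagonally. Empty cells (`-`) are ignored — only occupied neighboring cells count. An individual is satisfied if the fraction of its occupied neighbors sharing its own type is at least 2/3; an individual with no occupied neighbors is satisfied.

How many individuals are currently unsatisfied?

Row 0: (0,1)B 0/1 unhappy
Row 1: (1,1)A 1/2 unhappy · (1,3)A 1/2 unhappy · (1,5)B 2/2 ok
Row 2: (2,1)A 1/2 unhappy · (2,3)A 2/3 ok · (2,4)B 1/4 unhappy · (2,6)B 2/2 ok
Row 3: (3,0)B 0/2 unhappy · (3,4)A 1/3 unhappy · (3,6)B 1/2 unhappy
Row 4: (4,0)A 0/2 unhappy · (4,4)B 3/4 ok · (4,6)A 0/3 unhappy
Row 5: (5,0)B 1/3 unhappy · (5,2)A 1/4 unhappy · (5,3)B 3/5 unhappy · (5,4)B 3/4 ok · (5,5)B 3/4 ok · (5,6)B 1/2 unhappy
Row 6: (6,0)A 0/2 unhappy · (6,1)B 2/4 unhappy · (6,2)B 2/4 unhappy · (6,3)A 1/4 unhappy
Unsatisfied: (0,1), (1,1), (1,3), (2,1), (2,4), (3,0), (3,4), (3,6), (4,0), (4,6), (5,0), (5,2), (5,3), (5,6), (6,0), (6,1), (6,2), (6,3) — 18 in total.

18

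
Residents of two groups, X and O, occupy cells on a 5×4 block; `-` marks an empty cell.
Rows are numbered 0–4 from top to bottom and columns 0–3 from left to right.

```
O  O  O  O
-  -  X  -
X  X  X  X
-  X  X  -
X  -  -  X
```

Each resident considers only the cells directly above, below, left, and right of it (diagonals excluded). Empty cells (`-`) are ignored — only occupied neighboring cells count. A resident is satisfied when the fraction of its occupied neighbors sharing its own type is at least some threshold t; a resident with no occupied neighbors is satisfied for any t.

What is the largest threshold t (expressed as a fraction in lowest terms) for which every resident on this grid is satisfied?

1/2

Row 0: (0,0)O 1/1 · (0,1)O 2/2 · (0,2)O 2/3 · (0,3)O 1/1
Row 1: (1,2)X 1/2
Row 2: (2,0)X 1/1 · (2,1)X 3/3 · (2,2)X 4/4 · (2,3)X 1/1
Row 3: (3,1)X 2/2 · (3,2)X 2/2
Row 4: (4,0)X — no occupied neighbors · (4,3)X — no occupied neighbors
The smallest same-type fraction is 1/2 at (1,2), which reduces to 1/2. Any threshold above that leaves this resident unsatisfied.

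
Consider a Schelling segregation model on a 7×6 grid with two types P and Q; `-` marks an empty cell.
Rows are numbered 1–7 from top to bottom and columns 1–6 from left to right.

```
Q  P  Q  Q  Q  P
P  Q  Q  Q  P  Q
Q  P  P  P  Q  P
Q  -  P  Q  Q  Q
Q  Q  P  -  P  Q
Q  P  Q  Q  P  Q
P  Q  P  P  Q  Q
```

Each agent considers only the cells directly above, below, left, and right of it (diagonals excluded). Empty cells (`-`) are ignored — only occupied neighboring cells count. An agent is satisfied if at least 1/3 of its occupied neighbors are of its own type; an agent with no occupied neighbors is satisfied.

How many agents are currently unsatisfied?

15

(1,1)Q 0/2 not
(1,2)P 0/3 not
(1,3)Q 2/3 satisfied
(1,4)Q 3/3 satisfied
(1,5)Q 1/3 satisfied
(1,6)P 0/2 not
(2,1)P 0/3 not
(2,2)Q 1/4 not
(2,3)Q 3/4 satisfied
(2,4)Q 2/4 satisfied
(2,5)P 0/4 not
(2,6)Q 0/3 not
(3,1)Q 1/3 satisfied
(3,2)P 1/3 satisfied
(3,3)P 3/4 satisfied
(3,4)P 1/4 not
(3,5)Q 1/4 not
(3,6)P 0/3 not
(4,1)Q 2/2 satisfied
(4,3)P 2/3 satisfied
(4,4)Q 1/3 satisfied
(4,5)Q 3/4 satisfied
(4,6)Q 2/3 satisfied
(5,1)Q 3/3 satisfied
(5,2)Q 1/3 satisfied
(5,3)P 1/3 satisfied
(5,5)P 1/3 satisfied
(5,6)Q 2/3 satisfied
(6,1)Q 1/3 satisfied
(6,2)P 0/4 not
(6,3)Q 1/4 not
(6,4)Q 1/3 satisfied
(6,5)P 1/4 not
(6,6)Q 2/3 satisfied
(7,1)P 0/2 not
(7,2)Q 0/3 not
(7,3)P 1/3 satisfied
(7,4)P 1/3 satisfied
(7,5)Q 1/3 satisfied
(7,6)Q 2/2 satisfied
Unsatisfied: (1,1), (1,2), (1,6), (2,1), (2,2), (2,5), (2,6), (3,4), (3,5), (3,6), (6,2), (6,3), (6,5), (7,1), (7,2) — 15 in total.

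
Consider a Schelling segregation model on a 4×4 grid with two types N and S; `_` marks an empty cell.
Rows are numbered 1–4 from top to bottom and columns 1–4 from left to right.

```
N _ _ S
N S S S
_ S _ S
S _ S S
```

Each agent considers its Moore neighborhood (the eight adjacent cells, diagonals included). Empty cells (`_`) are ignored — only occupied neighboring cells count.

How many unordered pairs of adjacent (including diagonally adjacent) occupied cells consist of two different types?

Scan each occupied cell's neighbors to the right and below (and the two forward diagonals) so each pair is counted once.
Row 1: N(1,1)–N(2,1)= N(1,1)–S(2,2)≠ S(1,4)–S(2,4)= S(1,4)–S(2,3)=  → 1/4 unlike.
Row 2: N(2,1)–S(2,2)≠ N(2,1)–S(3,2)≠ S(2,2)–S(2,3)= S(2,2)–S(3,2)= S(2,3)–S(2,4)= S(2,3)–S(3,4)= S(2,3)–S(3,2)= S(2,4)–S(3,4)=  → 2/8 unlike.
Row 3: S(3,2)–S(4,3)= S(3,2)–S(4,1)= S(3,4)–S(4,4)= S(3,4)–S(4,3)=  → 0/4 unlike.
Row 4: S(4,3)–S(4,4)=  → 0/1 unlike.
Total adjacent occupied pairs: 17; unlike-type pairs: 3.

3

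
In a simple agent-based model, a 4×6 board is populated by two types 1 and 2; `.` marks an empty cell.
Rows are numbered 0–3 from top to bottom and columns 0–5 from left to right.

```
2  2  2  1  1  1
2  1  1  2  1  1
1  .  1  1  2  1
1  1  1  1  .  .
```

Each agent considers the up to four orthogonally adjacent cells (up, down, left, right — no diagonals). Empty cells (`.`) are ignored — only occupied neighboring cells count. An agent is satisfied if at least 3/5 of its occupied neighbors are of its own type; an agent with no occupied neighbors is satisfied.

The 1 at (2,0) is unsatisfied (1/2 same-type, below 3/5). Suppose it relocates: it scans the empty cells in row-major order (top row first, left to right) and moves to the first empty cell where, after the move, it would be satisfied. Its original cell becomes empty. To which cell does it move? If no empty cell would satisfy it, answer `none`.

Vacating (2,0). Empty cells in order:
  (2,1): 3/3 same-type → satisfied — stop here.

(2,1)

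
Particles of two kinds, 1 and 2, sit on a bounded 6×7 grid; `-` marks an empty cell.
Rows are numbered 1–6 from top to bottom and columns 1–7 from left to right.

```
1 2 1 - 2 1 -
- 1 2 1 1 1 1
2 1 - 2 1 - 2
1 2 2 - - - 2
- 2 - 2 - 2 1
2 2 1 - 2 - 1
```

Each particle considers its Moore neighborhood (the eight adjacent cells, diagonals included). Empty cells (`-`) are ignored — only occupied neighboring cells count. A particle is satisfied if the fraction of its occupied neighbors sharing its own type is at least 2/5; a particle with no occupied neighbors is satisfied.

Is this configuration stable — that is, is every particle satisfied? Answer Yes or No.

No

(1,1)1 1/2 ✓
(1,2)2 1/4 ✗
(1,3)1 2/4 ✓
(1,5)2 0/4 ✗
(1,6)1 3/4 ✓
(2,2)1 3/6 ✓
(2,3)2 2/6 ✗
(2,4)1 3/6 ✓
(2,5)1 4/6 ✓
(2,6)1 4/6 ✓
(2,7)1 2/3 ✓
(3,1)2 1/4 ✗
(3,2)1 2/6 ✗
(3,4)2 2/5 ✓
(3,5)1 3/4 ✓
(3,7)2 1/3 ✗
(4,1)1 1/4 ✗
(4,2)2 3/5 ✓
(4,3)2 4/5 ✓
(4,7)2 2/3 ✓
(5,2)2 4/6 ✓
(5,4)2 2/3 ✓
(5,6)2 2/4 ✓
(5,7)1 1/3 ✗
(6,1)2 2/2 ✓
(6,2)2 2/3 ✓
(6,3)1 0/3 ✗
(6,5)2 2/2 ✓
(6,7)1 1/2 ✓
For instance (1,2) has only 1/4 same-type neighbors, below 2/5.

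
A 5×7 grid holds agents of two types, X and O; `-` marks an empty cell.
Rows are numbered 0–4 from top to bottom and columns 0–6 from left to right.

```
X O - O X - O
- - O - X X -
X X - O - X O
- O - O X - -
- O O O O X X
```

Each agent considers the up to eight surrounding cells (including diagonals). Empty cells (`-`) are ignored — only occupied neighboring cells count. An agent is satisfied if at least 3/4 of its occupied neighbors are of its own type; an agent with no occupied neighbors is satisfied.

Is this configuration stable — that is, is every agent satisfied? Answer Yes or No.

No

(0,0)X 0/1 not
(0,1)O 1/2 not
(0,3)O 1/3 not
(0,4)X 2/3 not
(0,6)O 0/1 not
(1,2)O 3/4 satisfied
(1,4)X 3/5 not
(1,5)X 3/5 not
(2,0)X 1/2 not
(2,1)X 1/3 not
(2,3)O 2/4 not
(2,5)X 3/4 satisfied
(2,6)O 0/2 not
(3,1)O 2/4 not
(3,3)O 4/5 satisfied
(3,4)X 2/6 not
(4,1)O 2/2 satisfied
(4,2)O 4/4 satisfied
(4,3)O 3/4 satisfied
(4,4)O 2/4 not
(4,5)X 2/3 not
(4,6)X 1/1 satisfied
For instance (0,0) has only 0/1 same-type neighbors, below 3/4.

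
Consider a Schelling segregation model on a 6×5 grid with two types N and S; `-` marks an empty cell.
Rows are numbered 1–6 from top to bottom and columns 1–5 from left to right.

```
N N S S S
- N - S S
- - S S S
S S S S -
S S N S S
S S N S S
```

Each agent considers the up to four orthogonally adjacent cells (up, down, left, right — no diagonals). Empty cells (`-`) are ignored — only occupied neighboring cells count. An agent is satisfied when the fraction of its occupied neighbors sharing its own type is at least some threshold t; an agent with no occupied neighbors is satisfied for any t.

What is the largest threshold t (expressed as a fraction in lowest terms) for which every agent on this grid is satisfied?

1/4

Row 1: (1,1)N 1/1 · (1,2)N 2/3 · (1,3)S 1/2 · (1,4)S 3/3 · (1,5)S 2/2
Row 2: (2,2)N 1/1 · (2,4)S 3/3 · (2,5)S 3/3
Row 3: (3,3)S 2/2 · (3,4)S 4/4 · (3,5)S 2/2
Row 4: (4,1)S 2/2 · (4,2)S 3/3 · (4,3)S 3/4 · (4,4)S 3/3
Row 5: (5,1)S 3/3 · (5,2)S 3/4 · (5,3)N 1/4 · (5,4)S 3/4 · (5,5)S 2/2
Row 6: (6,1)S 2/2 · (6,2)S 2/3 · (6,3)N 1/3 · (6,4)S 2/3 · (6,5)S 2/2
The smallest same-type fraction is 1/4 at (5,3), which reduces to 1/4. Any threshold above that leaves this agent unsatisfied.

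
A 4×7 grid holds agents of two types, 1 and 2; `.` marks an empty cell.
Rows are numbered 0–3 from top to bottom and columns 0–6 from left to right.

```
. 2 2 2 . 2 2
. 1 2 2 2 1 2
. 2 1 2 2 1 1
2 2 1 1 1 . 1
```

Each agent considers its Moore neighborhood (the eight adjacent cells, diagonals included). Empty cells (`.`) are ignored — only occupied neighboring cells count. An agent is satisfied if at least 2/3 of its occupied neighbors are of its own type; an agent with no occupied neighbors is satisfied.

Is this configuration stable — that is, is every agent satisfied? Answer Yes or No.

Row 0: (0,1)2 2/3 satisfied · (0,2)2 4/5 satisfied · (0,3)2 4/4 satisfied · (0,5)2 3/4 satisfied · (0,6)2 2/3 satisfied
Row 1: (1,1)1 1/5 not · (1,2)2 6/8 satisfied · (1,3)2 6/7 satisfied · (1,4)2 5/7 satisfied · (1,5)1 2/7 not · (1,6)2 2/5 not
Row 2: (2,1)2 3/6 not · (2,2)1 3/8 not · (2,3)2 4/8 not · (2,4)2 3/7 not · (2,5)1 4/7 not · (2,6)1 3/4 satisfied
Row 3: (3,0)2 2/2 satisfied · (3,1)2 2/4 not · (3,2)1 2/5 not · (3,3)1 3/5 not · (3,4)1 2/4 not · (3,6)1 2/2 satisfied
For instance (1,1) has only 1/5 same-type neighbors, below 2/3.

No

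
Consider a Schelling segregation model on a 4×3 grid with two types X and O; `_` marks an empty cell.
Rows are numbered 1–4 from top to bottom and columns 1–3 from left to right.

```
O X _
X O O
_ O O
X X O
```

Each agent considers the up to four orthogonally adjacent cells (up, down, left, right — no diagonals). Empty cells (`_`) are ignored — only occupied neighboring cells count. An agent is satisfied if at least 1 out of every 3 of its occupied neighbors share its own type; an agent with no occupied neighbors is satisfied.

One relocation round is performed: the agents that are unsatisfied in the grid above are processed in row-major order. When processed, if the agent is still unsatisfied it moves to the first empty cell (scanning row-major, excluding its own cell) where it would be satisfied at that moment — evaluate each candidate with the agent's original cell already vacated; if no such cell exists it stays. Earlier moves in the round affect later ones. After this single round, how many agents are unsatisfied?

Initially unsatisfied (in order): (1,1), (1,2), (2,1).
  (1,1) → (1,3).
  (1,2) → (1,1).
  (2,1): now satisfied by earlier moves; stays.
Resulting grid:
X _ O
X O O
_ O O
X X O
All satisfied now.

0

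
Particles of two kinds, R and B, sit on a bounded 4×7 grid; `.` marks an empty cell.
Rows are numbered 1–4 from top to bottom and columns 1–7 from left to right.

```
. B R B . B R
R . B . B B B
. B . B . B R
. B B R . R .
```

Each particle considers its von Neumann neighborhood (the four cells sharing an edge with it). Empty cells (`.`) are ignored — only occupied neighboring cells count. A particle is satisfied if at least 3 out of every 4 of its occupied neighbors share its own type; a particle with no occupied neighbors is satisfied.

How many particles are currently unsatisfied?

(1,2)B 0/1 not
(1,3)R 0/3 not
(1,4)B 0/1 not
(1,6)B 1/2 not
(1,7)R 0/2 not
(2,1)R 0/0 satisfied
(2,3)B 0/1 not
(2,5)B 1/1 satisfied
(2,6)B 4/4 satisfied
(2,7)B 1/3 not
(3,2)B 1/1 satisfied
(3,4)B 0/1 not
(3,6)B 1/3 not
(3,7)R 0/2 not
(4,2)B 2/2 satisfied
(4,3)B 1/2 not
(4,4)R 0/2 not
(4,6)R 0/1 not
Unsatisfied: (1,2), (1,3), (1,4), (1,6), (1,7), (2,3), (2,7), (3,4), (3,6), (3,7), (4,3), (4,4), (4,6) — 13 in total.

13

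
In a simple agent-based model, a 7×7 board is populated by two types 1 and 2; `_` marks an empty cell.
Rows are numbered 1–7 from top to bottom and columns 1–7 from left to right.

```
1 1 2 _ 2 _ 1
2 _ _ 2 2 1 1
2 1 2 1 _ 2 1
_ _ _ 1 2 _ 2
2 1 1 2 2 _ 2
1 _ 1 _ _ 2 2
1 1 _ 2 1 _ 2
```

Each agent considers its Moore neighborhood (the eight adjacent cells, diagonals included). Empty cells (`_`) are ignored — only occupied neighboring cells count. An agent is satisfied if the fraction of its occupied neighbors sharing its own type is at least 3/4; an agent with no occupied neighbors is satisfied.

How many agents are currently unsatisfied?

21

(1,1)1 1/2 ✗
(1,2)1 1/3 ✗
(1,3)2 1/2 ✗
(1,5)2 2/3 ✗
(1,7)1 2/2 ✓
(2,1)2 1/4 ✗
(2,4)2 4/5 ✓
(2,5)2 3/5 ✗
(2,6)1 3/6 ✗
(2,7)1 3/4 ✓
(3,1)2 1/2 ✗
(3,2)1 0/3 ✗
(3,3)2 1/4 ✗
(3,4)1 1/5 ✗
(3,6)2 3/6 ✗
(3,7)1 2/4 ✗
(4,4)1 2/6 ✗
(4,5)2 3/5 ✗
(4,7)2 2/3 ✗
(5,1)2 0/2 ✗
(5,2)1 3/4 ✓
(5,3)1 3/4 ✓
(5,4)2 2/5 ✗
(5,5)2 3/4 ✓
(5,7)2 3/3 ✓
(6,1)1 3/4 ✓
(6,3)1 3/5 ✗
(6,6)2 4/5 ✓
(6,7)2 3/3 ✓
(7,1)1 2/2 ✓
(7,2)1 3/3 ✓
(7,4)2 0/2 ✗
(7,5)1 0/2 ✗
(7,7)2 2/2 ✓
Unsatisfied: (1,1), (1,2), (1,3), (1,5), (2,1), (2,5), (2,6), (3,1), (3,2), (3,3), (3,4), (3,6), (3,7), (4,4), (4,5), (4,7), (5,1), (5,4), (6,3), (7,4), (7,5) — 21 in total.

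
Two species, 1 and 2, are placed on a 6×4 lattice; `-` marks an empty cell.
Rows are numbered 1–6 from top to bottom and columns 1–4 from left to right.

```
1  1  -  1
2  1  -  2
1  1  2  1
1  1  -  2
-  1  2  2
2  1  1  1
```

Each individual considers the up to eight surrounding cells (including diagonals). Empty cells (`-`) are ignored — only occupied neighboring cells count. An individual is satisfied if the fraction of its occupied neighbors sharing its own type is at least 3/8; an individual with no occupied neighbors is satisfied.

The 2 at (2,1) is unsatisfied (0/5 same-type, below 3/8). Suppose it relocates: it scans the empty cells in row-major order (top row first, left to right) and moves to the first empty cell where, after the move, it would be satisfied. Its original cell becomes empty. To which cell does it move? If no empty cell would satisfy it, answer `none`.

Vacating (2,1). Empty cells in order:
  (1,3): 1/4 same-type → still unsatisfied.
  (2,3): 2/7 same-type → still unsatisfied.
  (4,3): 4/8 same-type → satisfied — stop here.

(4,3)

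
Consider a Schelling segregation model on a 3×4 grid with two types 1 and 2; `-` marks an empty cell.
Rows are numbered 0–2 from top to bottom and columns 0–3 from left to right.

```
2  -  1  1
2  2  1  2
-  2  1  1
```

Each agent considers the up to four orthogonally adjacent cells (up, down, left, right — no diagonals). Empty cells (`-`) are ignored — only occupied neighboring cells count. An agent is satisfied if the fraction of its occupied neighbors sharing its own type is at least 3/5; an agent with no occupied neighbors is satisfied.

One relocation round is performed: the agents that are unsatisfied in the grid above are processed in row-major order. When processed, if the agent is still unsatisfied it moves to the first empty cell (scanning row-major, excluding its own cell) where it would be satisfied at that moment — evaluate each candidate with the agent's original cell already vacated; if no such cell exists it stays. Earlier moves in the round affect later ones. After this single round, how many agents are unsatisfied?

Initially unsatisfied (in order): (0,3), (1,2), (1,3), (2,1), (2,3).
  (0,3): no empty cell satisfies it; stays.
  (1,2): no empty cell satisfies it; stays.
  (1,3) → (0,1).
  (2,1) → (2,0).
  (2,3): now satisfied by earlier moves; stays.
Resulting grid:
2 2 1 1
2 2 1 -
2 - 1 1
All satisfied now.

0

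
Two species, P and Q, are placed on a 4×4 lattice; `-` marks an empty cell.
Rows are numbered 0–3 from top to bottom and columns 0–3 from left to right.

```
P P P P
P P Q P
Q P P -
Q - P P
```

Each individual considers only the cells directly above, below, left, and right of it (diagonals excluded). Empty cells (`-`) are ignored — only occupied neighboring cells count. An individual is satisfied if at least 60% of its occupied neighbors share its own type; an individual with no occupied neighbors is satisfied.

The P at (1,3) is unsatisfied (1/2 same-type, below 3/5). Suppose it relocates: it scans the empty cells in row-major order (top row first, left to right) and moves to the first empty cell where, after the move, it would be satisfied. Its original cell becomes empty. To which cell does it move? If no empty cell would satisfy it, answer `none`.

(2,3)

Vacating (1,3). Empty cells in order:
  (2,3): 2/2 same-type → satisfied — stop here.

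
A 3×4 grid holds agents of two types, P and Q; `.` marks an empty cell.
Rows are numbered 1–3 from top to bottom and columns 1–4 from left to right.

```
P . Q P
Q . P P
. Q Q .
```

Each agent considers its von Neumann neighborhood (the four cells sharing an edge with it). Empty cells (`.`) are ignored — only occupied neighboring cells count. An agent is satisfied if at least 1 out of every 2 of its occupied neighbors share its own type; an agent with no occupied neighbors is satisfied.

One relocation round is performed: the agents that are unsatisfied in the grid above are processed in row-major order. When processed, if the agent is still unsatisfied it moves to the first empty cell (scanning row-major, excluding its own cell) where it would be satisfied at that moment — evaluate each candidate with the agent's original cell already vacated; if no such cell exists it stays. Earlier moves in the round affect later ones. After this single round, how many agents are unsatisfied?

1

Initially unsatisfied (in order): (1,1), (1,3), (2,1), (2,3).
  (1,1) → (3,4).
  (1,3) → (1,1).
  (2,1): now satisfied by earlier moves; stays.
  (2,3): now satisfied by earlier moves; stays.
Resulting grid:
Q . . P
Q . P P
. Q Q P
Unsatisfied now: (3,3).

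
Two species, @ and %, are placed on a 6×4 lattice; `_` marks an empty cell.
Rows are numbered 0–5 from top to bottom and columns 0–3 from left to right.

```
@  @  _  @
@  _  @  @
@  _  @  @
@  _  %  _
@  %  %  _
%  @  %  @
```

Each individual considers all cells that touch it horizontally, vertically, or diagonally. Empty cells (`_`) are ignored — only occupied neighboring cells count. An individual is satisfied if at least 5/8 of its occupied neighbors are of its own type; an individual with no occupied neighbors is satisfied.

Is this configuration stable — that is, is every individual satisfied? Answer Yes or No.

Row 0: (0,0)@ 2/2 ✓ · (0,1)@ 3/3 ✓ · (0,3)@ 2/2 ✓
Row 1: (1,0)@ 3/3 ✓ · (1,2)@ 5/5 ✓ · (1,3)@ 4/4 ✓
Row 2: (2,0)@ 2/2 ✓ · (2,2)@ 3/4 ✓ · (2,3)@ 3/4 ✓
Row 3: (3,0)@ 2/3 ✓ · (3,2)% 2/4 ✗
Row 4: (4,0)@ 2/4 ✗ · (4,1)% 4/7 ✗ · (4,2)% 3/5 ✗
Row 5: (5,0)% 1/3 ✗ · (5,1)@ 1/5 ✗ · (5,2)% 2/4 ✗ · (5,3)@ 0/2 ✗
For instance (3,2) has only 2/4 same-type neighbors, below 5/8.

No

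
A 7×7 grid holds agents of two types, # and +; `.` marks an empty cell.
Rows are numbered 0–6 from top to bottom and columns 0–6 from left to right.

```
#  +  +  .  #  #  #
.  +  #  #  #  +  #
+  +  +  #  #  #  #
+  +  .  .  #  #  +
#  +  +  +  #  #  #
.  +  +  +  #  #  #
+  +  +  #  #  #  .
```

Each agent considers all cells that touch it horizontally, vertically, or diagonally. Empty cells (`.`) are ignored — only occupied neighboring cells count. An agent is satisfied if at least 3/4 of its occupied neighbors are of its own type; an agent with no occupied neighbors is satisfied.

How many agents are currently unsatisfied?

(0,0)# 0/2 unhappy
(0,1)+ 2/4 unhappy
(0,2)+ 2/4 unhappy
(0,4)# 3/4 ok
(0,5)# 4/5 ok
(0,6)# 2/3 unhappy
(1,1)+ 5/7 unhappy
(1,2)# 2/7 unhappy
(1,3)# 5/7 unhappy
(1,4)# 6/7 ok
(1,5)+ 0/8 unhappy
(1,6)# 4/5 ok
(2,0)+ 4/4 ok
(2,1)+ 5/6 ok
(2,2)+ 3/6 unhappy
(2,3)# 5/6 ok
(2,4)# 6/7 ok
(2,5)# 6/8 ok
(2,6)# 3/5 unhappy
(3,0)+ 4/5 ok
(3,1)+ 6/7 ok
(3,4)# 6/7 ok
(3,5)# 7/8 ok
(3,6)+ 0/5 unhappy
(4,0)# 0/4 unhappy
(4,1)+ 5/6 ok
(4,2)+ 6/6 ok
(4,3)+ 3/6 unhappy
(4,4)# 5/7 unhappy
(4,5)# 7/8 ok
(4,6)# 4/5 ok
(5,1)+ 6/7 ok
(5,2)+ 7/8 ok
(5,3)+ 4/8 unhappy
(5,4)# 6/8 ok
(5,5)# 7/7 ok
(5,6)# 4/4 ok
(6,0)+ 2/2 ok
(6,1)+ 4/4 ok
(6,2)+ 4/5 ok
(6,3)# 2/5 unhappy
(6,4)# 4/5 ok
(6,5)# 4/4 ok
Unsatisfied: (0,0), (0,1), (0,2), (0,6), (1,1), (1,2), (1,3), (1,5), (2,2), (2,6), (3,6), (4,0), (4,3), (4,4), (5,3), (6,3) — 16 in total.

16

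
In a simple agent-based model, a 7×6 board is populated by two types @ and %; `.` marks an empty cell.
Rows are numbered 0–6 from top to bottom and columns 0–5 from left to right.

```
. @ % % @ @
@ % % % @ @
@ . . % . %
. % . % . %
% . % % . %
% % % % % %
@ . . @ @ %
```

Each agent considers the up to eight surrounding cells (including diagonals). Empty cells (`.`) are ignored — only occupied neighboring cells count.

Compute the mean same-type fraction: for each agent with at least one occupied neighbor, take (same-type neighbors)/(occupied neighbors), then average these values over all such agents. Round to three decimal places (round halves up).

Row 0: (0,1)@ 1/4 · (0,2)% 4/5 · (0,3)% 3/5 · (0,4)@ 3/5 · (0,5)@ 3/3
Row 1: (1,0)@ 2/3 · (1,1)% 2/5 · (1,2)% 5/6 · (1,3)% 4/6 · (1,4)@ 3/7 · (1,5)@ 3/4
Row 2: (2,0)@ 1/3 · (2,3)% 3/4 · (2,5)% 1/3
Row 3: (3,1)% 2/3 · (3,3)% 3/3 · (3,5)% 2/2
Row 4: (4,0)% 3/3 · (4,2)% 6/6 · (4,3)% 5/5 · (4,5)% 3/3
Row 5: (5,0)% 2/3 · (5,1)% 4/5 · (5,2)% 4/5 · (5,3)% 4/6 · (5,4)% 5/7 · (5,5)% 3/4
Row 6: (6,0)@ 0/2 · (6,3)@ 1/4 · (6,4)@ 1/5 · (6,5)% 2/3
Sum over 31 agents: 1/4 + 4/5 + 3/5 + 3/5 + 3/3 + 2/3 + 2/5 + 5/6 + 4/6 + 3/7 + 3/4 + 1/3 + 3/4 + 1/3 + 2/3 + 3/3 + 2/2 + 3/3 + 6/6 + 5/5 + 3/3 + 2/3 + 4/5 + 4/5 + 4/6 + 5/7 + 3/4 + 0/2 + 1/4 + 1/5 + 2/3 = 2883/140; mean = 2883/140 ÷ 31 = 93/140 = 0.664285… → 0.664.

0.664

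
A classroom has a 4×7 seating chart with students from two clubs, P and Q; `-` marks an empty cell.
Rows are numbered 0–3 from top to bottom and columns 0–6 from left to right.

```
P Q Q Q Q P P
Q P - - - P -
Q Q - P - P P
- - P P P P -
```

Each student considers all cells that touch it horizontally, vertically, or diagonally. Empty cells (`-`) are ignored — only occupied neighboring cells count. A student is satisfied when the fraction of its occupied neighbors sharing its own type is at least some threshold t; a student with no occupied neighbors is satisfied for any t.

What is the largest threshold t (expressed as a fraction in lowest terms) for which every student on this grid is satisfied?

Row 0: (0,0)P 1/3 · (0,1)Q 2/4 · (0,2)Q 2/3 · (0,3)Q 2/2 · (0,4)Q 1/3 · (0,5)P 2/3 · (0,6)P 2/2
Row 1: (1,0)Q 3/5 · (1,1)P 1/6 · (1,5)P 4/5
Row 2: (2,0)Q 2/3 · (2,1)Q 2/4 · (2,3)P 3/3 · (2,5)P 4/4 · (2,6)P 3/3
Row 3: (3,2)P 2/3 · (3,3)P 3/3 · (3,4)P 4/4 · (3,5)P 3/3
The smallest same-type fraction is 1/6 at (1,1), which reduces to 1/6. Any threshold above that leaves this student unsatisfied.

1/6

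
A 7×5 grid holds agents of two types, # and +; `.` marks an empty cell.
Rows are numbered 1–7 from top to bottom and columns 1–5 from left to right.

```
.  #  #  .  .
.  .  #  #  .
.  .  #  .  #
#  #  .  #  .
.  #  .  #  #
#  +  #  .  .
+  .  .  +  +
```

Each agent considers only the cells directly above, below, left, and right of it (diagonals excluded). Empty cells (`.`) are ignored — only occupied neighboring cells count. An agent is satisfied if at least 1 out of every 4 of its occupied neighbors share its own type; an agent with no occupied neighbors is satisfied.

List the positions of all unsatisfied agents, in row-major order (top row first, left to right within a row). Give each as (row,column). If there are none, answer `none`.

(6,1), (6,2), (6,3), (7,1)

(1,2)# 1/1 satisfied
(1,3)# 2/2 satisfied
(2,3)# 3/3 satisfied
(2,4)# 1/1 satisfied
(3,3)# 1/1 satisfied
(3,5)# 0/0 satisfied
(4,1)# 1/1 satisfied
(4,2)# 2/2 satisfied
(4,4)# 1/1 satisfied
(5,2)# 1/2 satisfied
(5,4)# 2/2 satisfied
(5,5)# 1/1 satisfied
(6,1)# 0/2 not
(6,2)+ 0/3 not
(6,3)# 0/1 not
(7,1)+ 0/1 not
(7,4)+ 1/1 satisfied
(7,5)+ 1/1 satisfied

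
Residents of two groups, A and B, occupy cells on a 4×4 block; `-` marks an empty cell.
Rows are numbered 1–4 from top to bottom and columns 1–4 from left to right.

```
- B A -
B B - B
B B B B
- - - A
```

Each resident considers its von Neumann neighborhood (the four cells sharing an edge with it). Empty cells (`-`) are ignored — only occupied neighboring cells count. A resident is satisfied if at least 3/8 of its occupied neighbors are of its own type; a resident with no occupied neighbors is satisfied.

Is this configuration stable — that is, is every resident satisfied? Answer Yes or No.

(1,2)B 1/2 satisfied
(1,3)A 0/1 not
(2,1)B 2/2 satisfied
(2,2)B 3/3 satisfied
(2,4)B 1/1 satisfied
(3,1)B 2/2 satisfied
(3,2)B 3/3 satisfied
(3,3)B 2/2 satisfied
(3,4)B 2/3 satisfied
(4,4)A 0/1 not
For instance (1,3) has only 0/1 same-type neighbors, below 3/8.

No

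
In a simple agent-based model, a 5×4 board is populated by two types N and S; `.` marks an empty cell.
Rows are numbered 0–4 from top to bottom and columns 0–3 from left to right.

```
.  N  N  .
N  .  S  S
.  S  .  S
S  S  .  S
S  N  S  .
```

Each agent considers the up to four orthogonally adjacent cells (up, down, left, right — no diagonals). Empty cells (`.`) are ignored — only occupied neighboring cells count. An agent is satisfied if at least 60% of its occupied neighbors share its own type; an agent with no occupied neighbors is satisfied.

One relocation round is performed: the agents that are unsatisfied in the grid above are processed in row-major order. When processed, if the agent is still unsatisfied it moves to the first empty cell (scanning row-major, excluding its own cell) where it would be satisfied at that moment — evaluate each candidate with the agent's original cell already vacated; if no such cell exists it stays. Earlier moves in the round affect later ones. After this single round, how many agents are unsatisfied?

2

Initially unsatisfied (in order): (0,2), (1,2), (4,0), (4,1), (4,2).
  (0,2) → (0,0).
  (1,2): now satisfied by earlier moves; stays.
  (4,0) → (0,3).
  (4,1): no empty cell satisfies it; stays.
  (4,2) → (0,2).
Resulting grid:
N N S S
N . S S
. S . S
S S . S
. N . .
Unsatisfied now: (0,1), (4,1).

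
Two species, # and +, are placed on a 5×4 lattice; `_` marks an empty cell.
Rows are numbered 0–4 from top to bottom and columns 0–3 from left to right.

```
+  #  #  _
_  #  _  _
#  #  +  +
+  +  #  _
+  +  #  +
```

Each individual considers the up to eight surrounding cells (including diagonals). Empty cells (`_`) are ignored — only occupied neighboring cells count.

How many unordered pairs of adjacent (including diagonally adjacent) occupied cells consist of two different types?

Scan each occupied cell's neighbors to the right and below (and the two forward diagonals) so each pair is counted once.
Row 0: +(0,0)–#(0,1)≠ +(0,0)–#(1,1)≠ #(0,1)–#(0,2)= #(0,1)–#(1,1)= #(0,2)–#(1,1)=  → 2/5 unlike.
Row 1: #(1,1)–#(2,1)= #(1,1)–+(2,2)≠ #(1,1)–#(2,0)=  → 1/3 unlike.
Row 2: #(2,0)–#(2,1)= #(2,0)–+(3,0)≠ #(2,0)–+(3,1)≠ #(2,1)–+(2,2)≠ #(2,1)–+(3,1)≠ #(2,1)–#(3,2)= #(2,1)–+(3,0)≠ +(2,2)–+(2,3)= +(2,2)–#(3,2)≠ +(2,2)–+(3,1)= +(2,3)–#(3,2)≠  → 7/11 unlike.
Row 3: +(3,0)–+(3,1)= +(3,0)–+(4,0)= +(3,0)–+(4,1)= +(3,1)–#(3,2)≠ +(3,1)–+(4,1)= +(3,1)–#(4,2)≠ +(3,1)–+(4,0)= #(3,2)–#(4,2)= #(3,2)–+(4,3)≠ #(3,2)–+(4,1)≠  → 4/10 unlike.
Row 4: +(4,0)–+(4,1)= +(4,1)–#(4,2)≠ #(4,2)–+(4,3)≠  → 2/3 unlike.
Total adjacent occupied pairs: 32; unlike-type pairs: 16.

16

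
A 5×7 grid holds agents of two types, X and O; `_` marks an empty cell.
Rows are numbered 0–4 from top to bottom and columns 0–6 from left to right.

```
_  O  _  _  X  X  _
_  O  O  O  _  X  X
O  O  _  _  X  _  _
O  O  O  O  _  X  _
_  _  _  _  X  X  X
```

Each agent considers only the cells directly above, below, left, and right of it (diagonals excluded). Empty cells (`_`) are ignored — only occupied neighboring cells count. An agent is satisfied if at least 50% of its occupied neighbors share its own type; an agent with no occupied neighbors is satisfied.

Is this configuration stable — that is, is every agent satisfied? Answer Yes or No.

Yes

(0,1)O 1/1 satisfied
(0,4)X 1/1 satisfied
(0,5)X 2/2 satisfied
(1,1)O 3/3 satisfied
(1,2)O 2/2 satisfied
(1,3)O 1/1 satisfied
(1,5)X 2/2 satisfied
(1,6)X 1/1 satisfied
(2,0)O 2/2 satisfied
(2,1)O 3/3 satisfied
(2,4)X 0/0 satisfied
(3,0)O 2/2 satisfied
(3,1)O 3/3 satisfied
(3,2)O 2/2 satisfied
(3,3)O 1/1 satisfied
(3,5)X 1/1 satisfied
(4,4)X 1/1 satisfied
(4,5)X 3/3 satisfied
(4,6)X 1/1 satisfied
All meet the threshold, so the configuration is stable.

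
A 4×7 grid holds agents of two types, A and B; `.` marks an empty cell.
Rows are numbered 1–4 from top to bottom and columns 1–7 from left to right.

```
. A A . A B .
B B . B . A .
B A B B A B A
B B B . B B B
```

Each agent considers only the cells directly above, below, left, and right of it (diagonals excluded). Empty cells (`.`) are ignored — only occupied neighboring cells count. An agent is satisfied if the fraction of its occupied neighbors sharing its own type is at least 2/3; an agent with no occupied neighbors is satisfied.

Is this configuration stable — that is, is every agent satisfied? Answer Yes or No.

No

(1,2)A 1/2 unhappy
(1,3)A 1/1 ok
(1,5)A 0/1 unhappy
(1,6)B 0/2 unhappy
(2,1)B 2/2 ok
(2,2)B 1/3 unhappy
(2,4)B 1/1 ok
(2,6)A 0/2 unhappy
(3,1)B 2/3 ok
(3,2)A 0/4 unhappy
(3,3)B 2/3 ok
(3,4)B 2/3 ok
(3,5)A 0/3 unhappy
(3,6)B 1/4 unhappy
(3,7)A 0/2 unhappy
(4,1)B 2/2 ok
(4,2)B 2/3 ok
(4,3)B 2/2 ok
(4,5)B 1/2 unhappy
(4,6)B 3/3 ok
(4,7)B 1/2 unhappy
For instance (1,2) has only 1/2 same-type neighbors, below 2/3.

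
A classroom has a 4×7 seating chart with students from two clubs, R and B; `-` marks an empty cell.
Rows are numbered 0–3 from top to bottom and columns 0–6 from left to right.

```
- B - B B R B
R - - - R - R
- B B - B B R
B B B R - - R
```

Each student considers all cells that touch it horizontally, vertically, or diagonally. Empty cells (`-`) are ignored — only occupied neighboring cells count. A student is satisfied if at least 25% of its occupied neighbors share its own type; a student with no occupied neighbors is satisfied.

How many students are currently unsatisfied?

Row 0: (0,1)B 0/1 unhappy · (0,3)B 1/2 ok · (0,4)B 1/3 ok · (0,5)R 2/4 ok · (0,6)B 0/2 unhappy
Row 1: (1,0)R 0/2 unhappy · (1,4)R 1/5 unhappy · (1,6)R 2/4 ok
Row 2: (2,1)B 4/5 ok · (2,2)B 3/4 ok · (2,4)B 1/3 ok · (2,5)B 1/5 unhappy · (2,6)R 2/3 ok
Row 3: (3,0)B 2/2 ok · (3,1)B 4/4 ok · (3,2)B 3/4 ok · (3,3)R 0/3 unhappy · (3,6)R 1/2 ok
Unsatisfied: (0,1), (0,6), (1,0), (1,4), (2,5), (3,3) — 6 in total.

6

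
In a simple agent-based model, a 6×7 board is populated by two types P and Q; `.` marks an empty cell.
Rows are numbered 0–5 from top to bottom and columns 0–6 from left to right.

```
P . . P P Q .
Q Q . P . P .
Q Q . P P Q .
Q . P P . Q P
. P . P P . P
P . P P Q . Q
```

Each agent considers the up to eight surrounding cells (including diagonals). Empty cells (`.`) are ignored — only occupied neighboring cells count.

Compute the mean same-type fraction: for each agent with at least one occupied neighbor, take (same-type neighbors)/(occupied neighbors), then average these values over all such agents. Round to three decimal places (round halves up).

(0,0)P 0/2
(0,3)P 2/2
(0,4)P 3/4
(0,5)Q 0/2
(1,0)Q 3/4
(1,1)Q 3/4
(1,3)P 4/4
(1,5)P 2/4
(2,0)Q 4/4
(2,1)Q 4/5
(2,3)P 4/4
(2,4)P 4/6
(2,5)Q 1/4
(3,0)Q 2/3
(3,2)P 4/5
(3,3)P 5/5
(3,5)Q 1/5
(3,6)P 1/3
(4,1)P 3/4
(4,3)P 5/6
(4,4)P 3/5
(4,6)P 1/3
(5,0)P 1/1
(5,2)P 3/3
(5,3)P 3/4
(5,4)Q 0/3
(5,6)Q 0/1
Sum over 27 agents: 0/2 + 2/2 + 3/4 + 0/2 + 3/4 + 3/4 + 4/4 + 2/4 + 4/4 + 4/5 + 4/4 + 4/6 + 1/4 + 2/3 + 4/5 + 5/5 + 1/5 + 1/3 + 3/4 + 5/6 + 3/5 + 1/3 + 1/1 + 3/3 + 3/4 + 0/3 + 0/1 = 251/15; mean = 251/15 ÷ 27 = 251/405 = 0.619753… → 0.620.

0.620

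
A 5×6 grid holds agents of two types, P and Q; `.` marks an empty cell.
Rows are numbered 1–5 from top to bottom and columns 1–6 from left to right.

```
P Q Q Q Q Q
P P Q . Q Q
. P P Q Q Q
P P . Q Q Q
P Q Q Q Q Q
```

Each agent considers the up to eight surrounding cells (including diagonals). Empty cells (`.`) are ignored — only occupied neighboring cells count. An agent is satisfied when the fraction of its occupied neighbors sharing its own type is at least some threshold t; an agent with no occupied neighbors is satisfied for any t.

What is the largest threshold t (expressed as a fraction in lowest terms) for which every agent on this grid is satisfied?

Row 1: (1,1)P 2/3 · (1,2)Q 2/5 · (1,3)Q 3/4 · (1,4)Q 4/4 · (1,5)Q 4/4 · (1,6)Q 3/3
Row 2: (2,1)P 3/4 · (2,2)P 4/7 · (2,3)Q 4/7 · (2,5)Q 7/7 · (2,6)Q 5/5
Row 3: (3,2)P 5/6 · (3,3)P 3/6 · (3,4)Q 5/6 · (3,5)Q 7/7 · (3,6)Q 5/5
Row 4: (4,1)P 3/4 · (4,2)P 4/6 · (4,4)Q 6/7 · (4,5)Q 8/8 · (4,6)Q 5/5
Row 5: (5,1)P 2/3 · (5,2)Q 1/4 · (5,3)Q 3/4 · (5,4)Q 4/4 · (5,5)Q 5/5 · (5,6)Q 3/3
The smallest same-type fraction is 1/4 at (5,2), which reduces to 1/4. Any threshold above that leaves this agent unsatisfied.

1/4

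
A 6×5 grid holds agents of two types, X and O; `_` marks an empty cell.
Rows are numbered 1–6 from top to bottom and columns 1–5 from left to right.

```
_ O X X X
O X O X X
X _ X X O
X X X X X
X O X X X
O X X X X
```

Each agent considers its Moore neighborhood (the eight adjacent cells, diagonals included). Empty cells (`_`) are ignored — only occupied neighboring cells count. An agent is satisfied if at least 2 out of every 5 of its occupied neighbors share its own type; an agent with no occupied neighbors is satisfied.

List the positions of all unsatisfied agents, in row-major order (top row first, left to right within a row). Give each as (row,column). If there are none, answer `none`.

(1,2)O 2/4 satisfied
(1,3)X 3/5 satisfied
(1,4)X 4/5 satisfied
(1,5)X 3/3 satisfied
(2,1)O 1/3 not
(2,2)X 3/6 satisfied
(2,3)O 1/7 not
(2,4)X 6/8 satisfied
(2,5)X 4/5 satisfied
(3,1)X 3/4 satisfied
(3,3)X 6/7 satisfied
(3,4)X 6/8 satisfied
(3,5)O 0/5 not
(4,1)X 3/4 satisfied
(4,2)X 6/7 satisfied
(4,3)X 6/7 satisfied
(4,4)X 7/8 satisfied
(4,5)X 4/5 satisfied
(5,1)X 3/5 satisfied
(5,2)O 1/8 not
(5,3)X 7/8 satisfied
(5,4)X 8/8 satisfied
(5,5)X 5/5 satisfied
(6,1)O 1/3 not
(6,2)X 3/5 satisfied
(6,3)X 4/5 satisfied
(6,4)X 5/5 satisfied
(6,5)X 3/3 satisfied

(2,1), (2,3), (3,5), (5,2), (6,1)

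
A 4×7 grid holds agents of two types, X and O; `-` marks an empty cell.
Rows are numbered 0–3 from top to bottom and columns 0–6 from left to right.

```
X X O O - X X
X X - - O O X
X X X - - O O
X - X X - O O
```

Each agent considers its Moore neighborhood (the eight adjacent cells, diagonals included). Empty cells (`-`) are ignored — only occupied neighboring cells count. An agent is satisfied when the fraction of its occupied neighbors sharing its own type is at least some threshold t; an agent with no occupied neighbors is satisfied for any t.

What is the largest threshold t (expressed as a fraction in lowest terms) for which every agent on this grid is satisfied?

1/3

(0,0)X 3/3
(0,1)X 3/4
(0,2)O 1/3
(0,3)O 2/2
(0,5)X 2/4
(0,6)X 2/3
(1,0)X 5/5
(1,1)X 6/7
(1,4)O 3/4
(1,5)O 3/6
(1,6)X 2/5
(2,0)X 4/4
(2,1)X 6/6
(2,2)X 4/4
(2,5)O 5/6
(2,6)O 4/5
(3,0)X 2/2
(3,2)X 3/3
(3,3)X 2/2
(3,5)O 3/3
(3,6)O 3/3
The smallest same-type fraction is 1/3 at (0,2), which reduces to 1/3. Any threshold above that leaves this agent unsatisfied.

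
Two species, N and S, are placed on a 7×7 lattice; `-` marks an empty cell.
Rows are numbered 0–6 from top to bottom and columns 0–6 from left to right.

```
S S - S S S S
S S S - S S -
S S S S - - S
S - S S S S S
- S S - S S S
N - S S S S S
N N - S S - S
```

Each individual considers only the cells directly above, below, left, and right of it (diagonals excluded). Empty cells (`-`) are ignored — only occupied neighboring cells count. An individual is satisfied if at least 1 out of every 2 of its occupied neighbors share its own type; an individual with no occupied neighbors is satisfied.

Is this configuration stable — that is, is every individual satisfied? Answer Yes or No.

Row 0: (0,0)S 2/2 ok · (0,1)S 2/2 ok · (0,3)S 1/1 ok · (0,4)S 3/3 ok · (0,5)S 3/3 ok · (0,6)S 1/1 ok
Row 1: (1,0)S 3/3 ok · (1,1)S 4/4 ok · (1,2)S 2/2 ok · (1,4)S 2/2 ok · (1,5)S 2/2 ok
Row 2: (2,0)S 3/3 ok · (2,1)S 3/3 ok · (2,2)S 4/4 ok · (2,3)S 2/2 ok · (2,6)S 1/1 ok
Row 3: (3,0)S 1/1 ok · (3,2)S 3/3 ok · (3,3)S 3/3 ok · (3,4)S 3/3 ok · (3,5)S 3/3 ok · (3,6)S 3/3 ok
Row 4: (4,1)S 1/1 ok · (4,2)S 3/3 ok · (4,4)S 3/3 ok · (4,5)S 4/4 ok · (4,6)S 3/3 ok
Row 5: (5,0)N 1/1 ok · (5,2)S 2/2 ok · (5,3)S 3/3 ok · (5,4)S 4/4 ok · (5,5)S 3/3 ok · (5,6)S 3/3 ok
Row 6: (6,0)N 2/2 ok · (6,1)N 1/1 ok · (6,3)S 2/2 ok · (6,4)S 2/2 ok · (6,6)S 1/1 ok
All meet the threshold, so the configuration is stable.

Yes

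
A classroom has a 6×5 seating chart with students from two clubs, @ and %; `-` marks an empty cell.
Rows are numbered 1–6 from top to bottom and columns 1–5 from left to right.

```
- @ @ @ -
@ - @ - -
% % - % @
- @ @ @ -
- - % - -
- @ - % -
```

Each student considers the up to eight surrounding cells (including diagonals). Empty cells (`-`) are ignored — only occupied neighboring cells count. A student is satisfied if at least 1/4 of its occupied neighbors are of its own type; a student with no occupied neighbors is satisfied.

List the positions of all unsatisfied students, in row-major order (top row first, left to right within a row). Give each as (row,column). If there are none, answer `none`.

(1,2)@ 3/3 ✓
(1,3)@ 3/3 ✓
(1,4)@ 2/2 ✓
(2,1)@ 1/3 ✓
(2,3)@ 3/5 ✓
(3,1)% 1/3 ✓
(3,2)% 1/5 ✗
(3,4)% 0/4 ✗
(3,5)@ 1/2 ✓
(4,2)@ 1/4 ✓
(4,3)@ 2/5 ✓
(4,4)@ 2/4 ✓
(5,3)% 1/5 ✗
(6,2)@ 0/1 ✗
(6,4)% 1/1 ✓

(3,2), (3,4), (5,3), (6,2)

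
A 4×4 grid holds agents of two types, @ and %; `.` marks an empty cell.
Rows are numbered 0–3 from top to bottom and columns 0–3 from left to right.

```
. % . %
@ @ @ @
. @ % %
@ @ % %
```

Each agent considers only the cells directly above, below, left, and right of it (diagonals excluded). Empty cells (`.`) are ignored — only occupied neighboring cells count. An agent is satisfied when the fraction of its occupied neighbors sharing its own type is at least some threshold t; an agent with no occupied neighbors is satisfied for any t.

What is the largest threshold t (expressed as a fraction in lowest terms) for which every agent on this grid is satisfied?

Row 0: (0,1)% 0/1 · (0,3)% 0/1
Row 1: (1,0)@ 1/1 · (1,1)@ 3/4 · (1,2)@ 2/3 · (1,3)@ 1/3
Row 2: (2,1)@ 2/3 · (2,2)% 2/4 · (2,3)% 2/3
Row 3: (3,0)@ 1/1 · (3,1)@ 2/3 · (3,2)% 2/3 · (3,3)% 2/2
The smallest same-type fraction is 0/1 at (0,1), which reduces to 0/1. Any threshold above that leaves this agent unsatisfied.

0/1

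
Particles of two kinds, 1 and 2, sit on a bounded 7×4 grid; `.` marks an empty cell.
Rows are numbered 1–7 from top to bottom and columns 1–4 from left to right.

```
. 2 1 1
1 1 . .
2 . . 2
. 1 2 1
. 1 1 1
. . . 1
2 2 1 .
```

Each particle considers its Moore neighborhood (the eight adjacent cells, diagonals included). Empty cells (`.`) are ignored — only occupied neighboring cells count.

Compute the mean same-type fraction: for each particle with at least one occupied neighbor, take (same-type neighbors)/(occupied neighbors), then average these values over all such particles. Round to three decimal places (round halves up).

0.554

Row 1: (1,2)2 0/3 · (1,3)1 2/3 · (1,4)1 1/1
Row 2: (2,1)1 1/3 · (2,2)1 2/4
Row 3: (3,1)2 0/3 · (3,4)2 1/2
Row 4: (4,2)1 2/4 · (4,3)2 1/6 · (4,4)1 2/4
Row 5: (5,2)1 2/3 · (5,3)1 5/6 · (5,4)1 3/4
Row 6: (6,4)1 3/3
Row 7: (7,1)2 1/1 · (7,2)2 1/2 · (7,3)1 1/2
Sum over 17 particles: 0/3 + 2/3 + 1/1 + 1/3 + 2/4 + 0/3 + 1/2 + 2/4 + 1/6 + 2/4 + 2/3 + 5/6 + 3/4 + 3/3 + 1/1 + 1/2 + 1/2 = 113/12; mean = 113/12 ÷ 17 = 113/204 = 0.553921… → 0.554.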